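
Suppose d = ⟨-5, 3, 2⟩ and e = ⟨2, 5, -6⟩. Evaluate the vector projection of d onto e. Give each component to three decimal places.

d · e = (-5)·2 + 3·5 + 2·(-6) = -10 + 15 - 12 = -7
|e|² = 4 + 25 + 36 = 65
proj_e d = (-7/65) · (2, 5, -6) ≈ (-0.215, -0.538, 0.646)

(-0.215, -0.538, 0.646)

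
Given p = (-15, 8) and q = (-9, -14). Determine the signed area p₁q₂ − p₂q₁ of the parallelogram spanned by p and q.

282

(-15)·(-14) - 8·(-9) = 210 - (-72) = 282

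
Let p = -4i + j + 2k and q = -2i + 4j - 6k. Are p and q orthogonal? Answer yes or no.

yes

p · q = (-4)·(-2) + 1·4 + 2·(-6) = 8 + 4 - 12 = 0
Zero, so the vectors are orthogonal.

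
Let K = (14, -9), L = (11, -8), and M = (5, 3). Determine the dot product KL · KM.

KL = L − K = (-3, 1)
KM = M − K = (-9, 12)
KL · KM = (-3)·(-9) + 1·12 = 27 + 12 = 39

39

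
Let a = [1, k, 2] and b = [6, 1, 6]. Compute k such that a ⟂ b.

-18

a · b = 1·6 + k·1 + 2·6 = 18 + 1k
Set equal to 0: 1k = -18, so k = -18.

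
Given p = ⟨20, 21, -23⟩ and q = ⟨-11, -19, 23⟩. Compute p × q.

i: 21·23 - (-23)·(-19) = 483 - 437 = 46
j: (-23)·(-11) - 20·23 = 253 - 460 = -207
k: 20·(-19) - 21·(-11) = -380 - (-231) = -149
p × q = (46, -207, -149)

(46, -207, -149)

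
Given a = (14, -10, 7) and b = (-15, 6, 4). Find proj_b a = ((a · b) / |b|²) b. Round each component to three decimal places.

(13.105, -5.242, -3.495)

a · b = 14·(-15) + (-10)·6 + 7·4 = -210 - 60 + 28 = -242
|b|² = 225 + 36 + 16 = 277
proj_b a = (-242/277) · (-15, 6, 4) ≈ (13.105, -5.242, -3.495)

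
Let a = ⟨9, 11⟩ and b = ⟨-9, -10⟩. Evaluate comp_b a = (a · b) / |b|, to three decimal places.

-14.197

a · b = 9·(-9) + 11·(-10) = -81 - 110 = -191
|b| = √(81 + 100) = √181 ≈ 13.4536
comp_b a = -191 / √181 ≈ -14.197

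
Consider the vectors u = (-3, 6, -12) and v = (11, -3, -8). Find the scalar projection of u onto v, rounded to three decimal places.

u · v = (-3)·11 + 6·(-3) + (-12)·(-8) = -33 - 18 + 96 = 45
|v| = √(121 + 9 + 64) = √194 ≈ 13.9284
comp_v u = 45 / √194 ≈ 3.231

3.231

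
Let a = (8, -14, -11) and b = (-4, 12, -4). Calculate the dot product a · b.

-156

a · b = 8·(-4) + (-14)·12 + (-11)·(-4) = -32 - 168 + 44 = -156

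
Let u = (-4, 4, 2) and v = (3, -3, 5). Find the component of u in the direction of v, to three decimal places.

-2.135

u · v = (-4)·3 + 4·(-3) + 2·5 = -12 - 12 + 10 = -14
|v| = √(9 + 9 + 25) = √43 ≈ 6.5574
comp_v u = -14 / √43 ≈ -2.135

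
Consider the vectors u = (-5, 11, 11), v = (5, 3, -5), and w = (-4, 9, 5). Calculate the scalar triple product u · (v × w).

272

v × w:
i: 3·5 - (-5)·9 = 15 - (-45) = 60
j: (-5)·(-4) - 5·5 = 20 - 25 = -5
k: 5·9 - 3·(-4) = 45 - (-12) = 57
v × w = (60, -5, 57)
u · (v × w) = (-5)·60 + 11·(-5) + 11·57 = -300 - 55 + 627 = 272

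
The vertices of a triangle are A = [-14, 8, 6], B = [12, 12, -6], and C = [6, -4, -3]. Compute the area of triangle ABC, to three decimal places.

AB = (26, 4, -12),  AC = (20, -12, -9)
i: 4·(-9) - (-12)·(-12) = -36 - 144 = -180
j: (-12)·20 - 26·(-9) = -240 - (-234) = -6
k: 26·(-12) - 4·20 = -312 - 80 = -392
AB × AC = (-180, -6, -392)
|AB × AC| = √186100 ≈ 431.3931
area = ½ · 431.3931 ≈ 215.697

215.697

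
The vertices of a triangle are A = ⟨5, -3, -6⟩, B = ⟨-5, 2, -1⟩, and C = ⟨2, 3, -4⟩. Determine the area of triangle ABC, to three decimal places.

AB = (-10, 5, 5),  AC = (-3, 6, 2)
i: 5·2 - 5·6 = 10 - 30 = -20
j: 5·(-3) - (-10)·2 = -15 - (-20) = 5
k: (-10)·6 - 5·(-3) = -60 - (-15) = -45
AB × AC = (-20, 5, -45)
|AB × AC| = √2450 ≈ 49.4975
area = ½ · 49.4975 ≈ 24.749

24.749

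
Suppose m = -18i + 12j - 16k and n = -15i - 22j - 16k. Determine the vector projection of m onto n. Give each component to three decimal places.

m · n = (-18)·(-15) + 12·(-22) + (-16)·(-16) = 270 - 264 + 256 = 262
|n|² = 225 + 484 + 256 = 965
proj_n m = (262/965) · (-15, -22, -16) ≈ (-4.073, -5.973, -4.344)

(-4.073, -5.973, -4.344)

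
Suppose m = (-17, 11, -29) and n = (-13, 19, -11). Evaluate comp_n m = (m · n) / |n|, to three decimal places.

m · n = (-17)·(-13) + 11·19 + (-29)·(-11) = 221 + 209 + 319 = 749
|n| = √(169 + 361 + 121) = √651 ≈ 25.5147
comp_n m = 749 / √651 ≈ 29.356

29.356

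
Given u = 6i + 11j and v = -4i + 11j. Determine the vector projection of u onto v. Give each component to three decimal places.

(-2.832, 7.788)

u · v = 6·(-4) + 11·11 = -24 + 121 = 97
|v|² = 16 + 121 = 137
proj_v u = (97/137) · (-4, 11) ≈ (-2.832, 7.788)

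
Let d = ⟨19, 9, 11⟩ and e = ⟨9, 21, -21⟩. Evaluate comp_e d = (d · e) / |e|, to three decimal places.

4.157

d · e = 19·9 + 9·21 + 11·(-21) = 171 + 189 - 231 = 129
|e| = √(81 + 441 + 441) = √963 ≈ 31.0322
comp_e d = 129 / √963 ≈ 4.157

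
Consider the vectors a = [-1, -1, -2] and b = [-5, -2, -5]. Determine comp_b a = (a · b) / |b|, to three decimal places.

a · b = (-1)·(-5) + (-1)·(-2) + (-2)·(-5) = 5 + 2 + 10 = 17
|b| = √(25 + 4 + 25) = √54 ≈ 7.3485
comp_b a = 17 / √54 ≈ 2.313

2.313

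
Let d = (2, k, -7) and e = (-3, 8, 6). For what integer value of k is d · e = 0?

6

d · e = 2·(-3) + k·8 + (-7)·6 = -48 + 8k
Set equal to 0: 8k = 48, so k = 6.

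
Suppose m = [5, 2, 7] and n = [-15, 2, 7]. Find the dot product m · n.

-22

m · n = 5·(-15) + 2·2 + 7·7 = -75 + 4 + 49 = -22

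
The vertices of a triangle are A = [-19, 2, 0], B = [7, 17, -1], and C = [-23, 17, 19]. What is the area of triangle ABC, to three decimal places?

364.897

AB = (26, 15, -1),  AC = (-4, 15, 19)
i: 15·19 - (-1)·15 = 285 - (-15) = 300
j: (-1)·(-4) - 26·19 = 4 - 494 = -490
k: 26·15 - 15·(-4) = 390 - (-60) = 450
AB × AC = (300, -490, 450)
|AB × AC| = √532600 ≈ 729.7945
area = ½ · 729.7945 ≈ 364.897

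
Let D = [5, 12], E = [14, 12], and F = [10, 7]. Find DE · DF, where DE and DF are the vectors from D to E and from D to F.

DE = E − D = (9, 0)
DF = F − D = (5, -5)
DE · DF = 9·5 + 0·(-5) = 45 + 0 = 45

45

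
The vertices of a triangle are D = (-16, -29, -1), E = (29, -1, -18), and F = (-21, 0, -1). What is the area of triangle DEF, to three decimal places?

DE = (45, 28, -17),  DF = (-5, 29, 0)
i: 28·0 - (-17)·29 = 0 - (-493) = 493
j: (-17)·(-5) - 45·0 = 85 - 0 = 85
k: 45·29 - 28·(-5) = 1305 - (-140) = 1445
DE × DF = (493, 85, 1445)
|DE × DF| = √2338299 ≈ 1529.1498
area = ½ · 1529.1498 ≈ 764.575

764.575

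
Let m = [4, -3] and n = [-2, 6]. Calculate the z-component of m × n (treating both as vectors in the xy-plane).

4·6 - (-3)·(-2) = 24 - 6 = 18

18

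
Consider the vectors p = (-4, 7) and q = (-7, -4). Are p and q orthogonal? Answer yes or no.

p · q = (-4)·(-7) + 7·(-4) = 28 - 28 = 0
Zero, so the vectors are orthogonal.

yes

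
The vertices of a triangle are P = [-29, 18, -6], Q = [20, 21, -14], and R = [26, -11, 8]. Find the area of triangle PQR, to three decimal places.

PQ = (49, 3, -8),  PR = (55, -29, 14)
i: 3·14 - (-8)·(-29) = 42 - 232 = -190
j: (-8)·55 - 49·14 = -440 - 686 = -1126
k: 49·(-29) - 3·55 = -1421 - 165 = -1586
PQ × PR = (-190, -1126, -1586)
|PQ × PR| = √3819372 ≈ 1954.3214
area = ½ · 1954.3214 ≈ 977.161

977.161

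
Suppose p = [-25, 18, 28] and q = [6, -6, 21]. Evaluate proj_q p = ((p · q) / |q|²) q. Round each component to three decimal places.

(3.860, -3.860, 13.509)

p · q = (-25)·6 + 18·(-6) + 28·21 = -150 - 108 + 588 = 330
|q|² = 36 + 36 + 441 = 513
proj_q p = (330/513) · (6, -6, 21) ≈ (3.860, -3.860, 13.509)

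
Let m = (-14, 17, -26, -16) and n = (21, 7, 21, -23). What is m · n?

-353

m · n = (-14)·21 + 17·7 + (-26)·21 + (-16)·(-23) = -294 + 119 - 546 + 368 = -353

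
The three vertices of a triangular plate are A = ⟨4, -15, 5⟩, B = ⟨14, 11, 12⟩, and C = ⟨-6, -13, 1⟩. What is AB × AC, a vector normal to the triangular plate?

(-118, -30, 280)

AB = (10, 26, 7)
AC = (-10, 2, -4)
i: 26·(-4) - 7·2 = -104 - 14 = -118
j: 7·(-10) - 10·(-4) = -70 - (-40) = -30
k: 10·2 - 26·(-10) = 20 - (-260) = 280
AB × AC = (-118, -30, 280)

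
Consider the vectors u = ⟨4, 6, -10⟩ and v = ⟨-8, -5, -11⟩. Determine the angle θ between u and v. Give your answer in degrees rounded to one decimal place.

74.4

u · v = 4·(-8) + 6·(-5) + (-10)·(-11) = -32 - 30 + 110 = 48
|u|² = 16 + 36 + 100 = 152,  |u| = √152 ≈ 12.328828
|v|² = 64 + 25 + 121 = 210,  |v| = √210 ≈ 14.491377
cos θ = 48 / (12.328828 · 14.491377) ≈ 0.26866
θ = arccos(0.26866) ≈ 74.4°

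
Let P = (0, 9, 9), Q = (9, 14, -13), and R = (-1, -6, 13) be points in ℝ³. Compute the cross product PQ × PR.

(-310, -14, -130)

PQ = (9, 5, -22)
PR = (-1, -15, 4)
i: 5·4 - (-22)·(-15) = 20 - 330 = -310
j: (-22)·(-1) - 9·4 = 22 - 36 = -14
k: 9·(-15) - 5·(-1) = -135 - (-5) = -130
PQ × PR = (-310, -14, -130)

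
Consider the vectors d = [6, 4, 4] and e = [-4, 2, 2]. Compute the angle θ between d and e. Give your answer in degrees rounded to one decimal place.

101.4

d · e = 6·(-4) + 4·2 + 4·2 = -24 + 8 + 8 = -8
|d|² = 36 + 16 + 16 = 68,  |d| = √68 ≈ 8.246211
|e|² = 16 + 4 + 4 = 24,  |e| = √24 ≈ 4.898979
cos θ = -8 / (8.246211 · 4.898979) ≈ -0.19803
θ = arccos(-0.19803) ≈ 101.4°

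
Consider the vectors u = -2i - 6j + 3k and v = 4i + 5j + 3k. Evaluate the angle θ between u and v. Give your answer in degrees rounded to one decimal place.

125.9

u · v = (-2)·4 + (-6)·5 + 3·3 = -8 - 30 + 9 = -29
|u|² = 4 + 36 + 9 = 49,  |u| = √49 ≈ 7.000000
|v|² = 16 + 25 + 9 = 50,  |v| = √50 ≈ 7.071068
cos θ = -29 / (7.000000 · 7.071068) ≈ -0.58589
θ = arccos(-0.58589) ≈ 125.9°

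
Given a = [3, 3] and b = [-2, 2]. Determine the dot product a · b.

0

a · b = 3·(-2) + 3·2 = -6 + 6 = 0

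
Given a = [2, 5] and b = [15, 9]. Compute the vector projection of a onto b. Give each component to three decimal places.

(3.676, 2.206)

a · b = 2·15 + 5·9 = 30 + 45 = 75
|b|² = 225 + 81 = 306
proj_b a = (75/306) · (15, 9) ≈ (3.676, 2.206)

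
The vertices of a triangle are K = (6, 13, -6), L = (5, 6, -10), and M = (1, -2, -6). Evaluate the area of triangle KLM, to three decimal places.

33.166

KL = (-1, -7, -4),  KM = (-5, -15, 0)
i: (-7)·0 - (-4)·(-15) = 0 - 60 = -60
j: (-4)·(-5) - (-1)·0 = 20 - 0 = 20
k: (-1)·(-15) - (-7)·(-5) = 15 - 35 = -20
KL × KM = (-60, 20, -20)
|KL × KM| = √4400 ≈ 66.3325
area = ½ · 66.3325 ≈ 33.166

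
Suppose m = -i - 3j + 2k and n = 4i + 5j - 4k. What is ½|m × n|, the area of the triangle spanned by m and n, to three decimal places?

i: (-3)·(-4) - 2·5 = 12 - 10 = 2
j: 2·4 - (-1)·(-4) = 8 - 4 = 4
k: (-1)·5 - (-3)·4 = -5 - (-12) = 7
m × n = (2, 4, 7)
|m × n| = √(2² + 4² + 7²) = √69 ≈ 8.3066
area = ½ · 8.3066 ≈ 4.153

4.153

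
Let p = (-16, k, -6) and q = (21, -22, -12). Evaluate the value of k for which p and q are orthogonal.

-12

p · q = (-16)·21 + k·(-22) + (-6)·(-12) = -264 - 22k
Set equal to 0: -22k = 264, so k = -12.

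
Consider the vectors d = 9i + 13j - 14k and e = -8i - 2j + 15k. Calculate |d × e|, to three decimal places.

i: 13·15 - (-14)·(-2) = 195 - 28 = 167
j: (-14)·(-8) - 9·15 = 112 - 135 = -23
k: 9·(-2) - 13·(-8) = -18 - (-104) = 86
d × e = (167, -23, 86)
|d × e| = √(167² + (-23)² + 86²) = √35814 ≈ 189.2459

189.246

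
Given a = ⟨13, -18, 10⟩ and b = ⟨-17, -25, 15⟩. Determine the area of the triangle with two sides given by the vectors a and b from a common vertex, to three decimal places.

i: (-18)·15 - 10·(-25) = -270 - (-250) = -20
j: 10·(-17) - 13·15 = -170 - 195 = -365
k: 13·(-25) - (-18)·(-17) = -325 - 306 = -631
a × b = (-20, -365, -631)
|a × b| = √((-20)² + (-365)² + (-631)²) = √531786 ≈ 729.2366
area = ½ · 729.2366 ≈ 364.618

364.618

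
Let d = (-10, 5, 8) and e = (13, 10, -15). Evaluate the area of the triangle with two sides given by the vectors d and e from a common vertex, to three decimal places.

i: 5·(-15) - 8·10 = -75 - 80 = -155
j: 8·13 - (-10)·(-15) = 104 - 150 = -46
k: (-10)·10 - 5·13 = -100 - 65 = -165
d × e = (-155, -46, -165)
|d × e| = √((-155)² + (-46)² + (-165)²) = √53366 ≈ 231.0108
area = ½ · 231.0108 ≈ 115.505

115.505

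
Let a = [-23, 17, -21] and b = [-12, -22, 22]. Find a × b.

(-88, 758, 710)

i: 17·22 - (-21)·(-22) = 374 - 462 = -88
j: (-21)·(-12) - (-23)·22 = 252 - (-506) = 758
k: (-23)·(-22) - 17·(-12) = 506 - (-204) = 710
a × b = (-88, 758, 710)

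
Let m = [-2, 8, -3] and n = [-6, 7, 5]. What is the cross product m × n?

(61, 28, 34)

i: 8·5 - (-3)·7 = 40 - (-21) = 61
j: (-3)·(-6) - (-2)·5 = 18 - (-10) = 28
k: (-2)·7 - 8·(-6) = -14 - (-48) = 34
m × n = (61, 28, 34)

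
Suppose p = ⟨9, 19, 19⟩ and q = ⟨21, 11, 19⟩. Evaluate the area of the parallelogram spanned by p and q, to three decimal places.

406.310

i: 19·19 - 19·11 = 361 - 209 = 152
j: 19·21 - 9·19 = 399 - 171 = 228
k: 9·11 - 19·21 = 99 - 399 = -300
p × q = (152, 228, -300)
|p × q| = √(152² + 228² + (-300)²) = √165088 ≈ 406.3102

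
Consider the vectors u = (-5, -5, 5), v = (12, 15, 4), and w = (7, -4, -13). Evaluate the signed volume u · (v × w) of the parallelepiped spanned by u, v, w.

-790

v × w:
i: 15·(-13) - 4·(-4) = -195 - (-16) = -179
j: 4·7 - 12·(-13) = 28 - (-156) = 184
k: 12·(-4) - 15·7 = -48 - 105 = -153
v × w = (-179, 184, -153)
u · (v × w) = (-5)·(-179) + (-5)·184 + 5·(-153) = 895 - 920 - 765 = -790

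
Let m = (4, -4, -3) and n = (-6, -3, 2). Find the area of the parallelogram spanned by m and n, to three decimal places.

i: (-4)·2 - (-3)·(-3) = -8 - 9 = -17
j: (-3)·(-6) - 4·2 = 18 - 8 = 10
k: 4·(-3) - (-4)·(-6) = -12 - 24 = -36
m × n = (-17, 10, -36)
|m × n| = √((-17)² + 10² + (-36)²) = √1685 ≈ 41.0488

41.049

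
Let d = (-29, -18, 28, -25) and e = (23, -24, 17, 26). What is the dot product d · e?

d · e = (-29)·23 + (-18)·(-24) + 28·17 + (-25)·26 = -667 + 432 + 476 - 650 = -409

-409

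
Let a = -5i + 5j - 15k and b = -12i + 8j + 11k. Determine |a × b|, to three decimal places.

i: 5·11 - (-15)·8 = 55 - (-120) = 175
j: (-15)·(-12) - (-5)·11 = 180 - (-55) = 235
k: (-5)·8 - 5·(-12) = -40 - (-60) = 20
a × b = (175, 235, 20)
|a × b| = √(175² + 235² + 20²) = √86250 ≈ 293.6835

293.684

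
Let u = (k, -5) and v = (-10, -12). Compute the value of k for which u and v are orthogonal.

u · v = k·(-10) + (-5)·(-12) = 60 - 10k
Set equal to 0: -10k = -60, so k = 6.

6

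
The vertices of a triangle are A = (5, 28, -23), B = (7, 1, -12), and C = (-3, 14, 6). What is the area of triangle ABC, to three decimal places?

AB = (2, -27, 11),  AC = (-8, -14, 29)
i: (-27)·29 - 11·(-14) = -783 - (-154) = -629
j: 11·(-8) - 2·29 = -88 - 58 = -146
k: 2·(-14) - (-27)·(-8) = -28 - 216 = -244
AB × AC = (-629, -146, -244)
|AB × AC| = √476493 ≈ 690.2847
area = ½ · 690.2847 ≈ 345.142

345.142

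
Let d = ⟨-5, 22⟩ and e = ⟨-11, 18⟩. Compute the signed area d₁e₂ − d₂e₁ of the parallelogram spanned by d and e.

152

(-5)·18 - 22·(-11) = -90 - (-242) = 152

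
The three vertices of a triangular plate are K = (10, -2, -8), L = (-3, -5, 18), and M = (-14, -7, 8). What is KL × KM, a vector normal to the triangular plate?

KL = (-13, -3, 26)
KM = (-24, -5, 16)
i: (-3)·16 - 26·(-5) = -48 - (-130) = 82
j: 26·(-24) - (-13)·16 = -624 - (-208) = -416
k: (-13)·(-5) - (-3)·(-24) = 65 - 72 = -7
KL × KM = (82, -416, -7)

(82, -416, -7)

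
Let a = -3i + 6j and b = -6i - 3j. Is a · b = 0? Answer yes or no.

yes

a · b = (-3)·(-6) + 6·(-3) = 18 - 18 = 0
Zero, so the vectors are orthogonal.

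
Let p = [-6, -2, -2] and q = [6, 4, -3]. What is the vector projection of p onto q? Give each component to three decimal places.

(-3.738, -2.492, 1.869)

p · q = (-6)·6 + (-2)·4 + (-2)·(-3) = -36 - 8 + 6 = -38
|q|² = 36 + 16 + 9 = 61
proj_q p = (-38/61) · (6, 4, -3) ≈ (-3.738, -2.492, 1.869)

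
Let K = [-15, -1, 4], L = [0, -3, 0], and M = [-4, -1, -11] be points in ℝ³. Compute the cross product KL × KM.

KL = (15, -2, -4)
KM = (11, 0, -15)
i: (-2)·(-15) - (-4)·0 = 30 - 0 = 30
j: (-4)·11 - 15·(-15) = -44 - (-225) = 181
k: 15·0 - (-2)·11 = 0 - (-22) = 22
KL × KM = (30, 181, 22)

(30, 181, 22)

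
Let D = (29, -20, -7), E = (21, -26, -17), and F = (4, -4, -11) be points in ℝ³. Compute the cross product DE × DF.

DE = (-8, -6, -10)
DF = (-25, 16, -4)
i: (-6)·(-4) - (-10)·16 = 24 - (-160) = 184
j: (-10)·(-25) - (-8)·(-4) = 250 - 32 = 218
k: (-8)·16 - (-6)·(-25) = -128 - 150 = -278
DE × DF = (184, 218, -278)

(184, 218, -278)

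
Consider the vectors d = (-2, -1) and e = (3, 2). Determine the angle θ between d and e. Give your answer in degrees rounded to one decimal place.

d · e = (-2)·3 + (-1)·2 = -6 - 2 = -8
|d|² = 4 + 1 = 5,  |d| = √5 ≈ 2.236068
|e|² = 9 + 4 = 13,  |e| = √13 ≈ 3.605551
cos θ = -8 / (2.236068 · 3.605551) ≈ -0.99228
θ = arccos(-0.99228) ≈ 172.9°

172.9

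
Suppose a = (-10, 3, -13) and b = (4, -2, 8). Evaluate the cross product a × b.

i: 3·8 - (-13)·(-2) = 24 - 26 = -2
j: (-13)·4 - (-10)·8 = -52 - (-80) = 28
k: (-10)·(-2) - 3·4 = 20 - 12 = 8
a × b = (-2, 28, 8)

(-2, 28, 8)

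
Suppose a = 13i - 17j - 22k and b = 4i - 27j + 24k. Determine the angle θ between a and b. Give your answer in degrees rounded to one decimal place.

a · b = 13·4 + (-17)·(-27) + (-22)·24 = 52 + 459 - 528 = -17
|a|² = 169 + 289 + 484 = 942,  |a| = √942 ≈ 30.692019
|b|² = 16 + 729 + 576 = 1321,  |b| = √1321 ≈ 36.345564
cos θ = -17 / (30.692019 · 36.345564) ≈ -0.01524
θ = arccos(-0.01524) ≈ 90.9°

90.9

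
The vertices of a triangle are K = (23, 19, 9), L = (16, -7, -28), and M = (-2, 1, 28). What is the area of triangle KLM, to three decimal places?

827.578

KL = (-7, -26, -37),  KM = (-25, -18, 19)
i: (-26)·19 - (-37)·(-18) = -494 - 666 = -1160
j: (-37)·(-25) - (-7)·19 = 925 - (-133) = 1058
k: (-7)·(-18) - (-26)·(-25) = 126 - 650 = -524
KL × KM = (-1160, 1058, -524)
|KL × KM| = √2739540 ≈ 1655.1556
area = ½ · 1655.1556 ≈ 827.578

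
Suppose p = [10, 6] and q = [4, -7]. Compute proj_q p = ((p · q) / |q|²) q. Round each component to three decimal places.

(-0.123, 0.215)

p · q = 10·4 + 6·(-7) = 40 - 42 = -2
|q|² = 16 + 49 = 65
proj_q p = (-2/65) · (4, -7) ≈ (-0.123, 0.215)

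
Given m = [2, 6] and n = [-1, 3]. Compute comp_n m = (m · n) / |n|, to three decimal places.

m · n = 2·(-1) + 6·3 = -2 + 18 = 16
|n| = √(1 + 9) = √10 ≈ 3.1623
comp_n m = 16 / √10 ≈ 5.060

5.060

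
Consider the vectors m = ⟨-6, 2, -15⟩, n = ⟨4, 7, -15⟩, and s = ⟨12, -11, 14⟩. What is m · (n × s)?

1850

n × s:
i: 7·14 - (-15)·(-11) = 98 - 165 = -67
j: (-15)·12 - 4·14 = -180 - 56 = -236
k: 4·(-11) - 7·12 = -44 - 84 = -128
n × s = (-67, -236, -128)
m · (n × s) = (-6)·(-67) + 2·(-236) + (-15)·(-128) = 402 - 472 + 1920 = 1850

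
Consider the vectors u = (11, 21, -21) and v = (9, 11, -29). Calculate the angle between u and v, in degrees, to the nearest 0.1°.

23.4

u · v = 11·9 + 21·11 + (-21)·(-29) = 99 + 231 + 609 = 939
|u|² = 121 + 441 + 441 = 1003,  |u| = √1003 ≈ 31.670175
|v|² = 81 + 121 + 841 = 1043,  |v| = √1043 ≈ 32.295511
cos θ = 939 / (31.670175 · 32.295511) ≈ 0.91806
θ = arccos(0.91806) ≈ 23.4°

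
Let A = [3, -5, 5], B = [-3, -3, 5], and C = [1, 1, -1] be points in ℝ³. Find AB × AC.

AB = (-6, 2, 0)
AC = (-2, 6, -6)
i: 2·(-6) - 0·6 = -12 - 0 = -12
j: 0·(-2) - (-6)·(-6) = 0 - 36 = -36
k: (-6)·6 - 2·(-2) = -36 - (-4) = -32
AB × AC = (-12, -36, -32)

(-12, -36, -32)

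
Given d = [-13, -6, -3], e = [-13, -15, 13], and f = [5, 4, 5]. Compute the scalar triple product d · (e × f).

e × f:
i: (-15)·5 - 13·4 = -75 - 52 = -127
j: 13·5 - (-13)·5 = 65 - (-65) = 130
k: (-13)·4 - (-15)·5 = -52 - (-75) = 23
e × f = (-127, 130, 23)
d · (e × f) = (-13)·(-127) + (-6)·130 + (-3)·23 = 1651 - 780 - 69 = 802

802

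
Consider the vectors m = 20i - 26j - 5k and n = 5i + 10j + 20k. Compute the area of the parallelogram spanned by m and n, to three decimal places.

714.440

i: (-26)·20 - (-5)·10 = -520 - (-50) = -470
j: (-5)·5 - 20·20 = -25 - 400 = -425
k: 20·10 - (-26)·5 = 200 - (-130) = 330
m × n = (-470, -425, 330)
|m × n| = √((-470)² + (-425)² + 330²) = √510425 ≈ 714.4403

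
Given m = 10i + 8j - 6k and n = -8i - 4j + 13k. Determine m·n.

-190

m · n = 10·(-8) + 8·(-4) + (-6)·13 = -80 - 32 - 78 = -190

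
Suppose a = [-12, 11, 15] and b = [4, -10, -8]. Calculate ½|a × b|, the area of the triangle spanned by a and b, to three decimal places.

52.240

i: 11·(-8) - 15·(-10) = -88 - (-150) = 62
j: 15·4 - (-12)·(-8) = 60 - 96 = -36
k: (-12)·(-10) - 11·4 = 120 - 44 = 76
a × b = (62, -36, 76)
|a × b| = √(62² + (-36)² + 76²) = √10916 ≈ 104.4797
area = ½ · 104.4797 ≈ 52.240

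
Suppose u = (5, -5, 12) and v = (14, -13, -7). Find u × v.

(191, 203, 5)

i: (-5)·(-7) - 12·(-13) = 35 - (-156) = 191
j: 12·14 - 5·(-7) = 168 - (-35) = 203
k: 5·(-13) - (-5)·14 = -65 - (-70) = 5
u × v = (191, 203, 5)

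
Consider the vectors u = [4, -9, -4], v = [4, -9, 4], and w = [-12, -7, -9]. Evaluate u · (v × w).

v × w:
i: (-9)·(-9) - 4·(-7) = 81 - (-28) = 109
j: 4·(-12) - 4·(-9) = -48 - (-36) = -12
k: 4·(-7) - (-9)·(-12) = -28 - 108 = -136
v × w = (109, -12, -136)
u · (v × w) = 4·109 + (-9)·(-12) + (-4)·(-136) = 436 + 108 + 544 = 1088

1088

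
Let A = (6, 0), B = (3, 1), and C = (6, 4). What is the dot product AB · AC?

AB = B − A = (-3, 1)
AC = C − A = (0, 4)
AB · AC = (-3)·0 + 1·4 = 0 + 4 = 4

4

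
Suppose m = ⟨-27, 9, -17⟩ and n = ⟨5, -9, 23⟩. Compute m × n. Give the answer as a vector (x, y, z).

(54, 536, 198)

i: 9·23 - (-17)·(-9) = 207 - 153 = 54
j: (-17)·5 - (-27)·23 = -85 - (-621) = 536
k: (-27)·(-9) - 9·5 = 243 - 45 = 198
m × n = (54, 536, 198)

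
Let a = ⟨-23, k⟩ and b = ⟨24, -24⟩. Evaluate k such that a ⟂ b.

a · b = (-23)·24 + k·(-24) = -552 - 24k
Set equal to 0: -24k = 552, so k = -23.

-23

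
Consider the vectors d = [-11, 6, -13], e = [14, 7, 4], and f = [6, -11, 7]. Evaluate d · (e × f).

e × f:
i: 7·7 - 4·(-11) = 49 - (-44) = 93
j: 4·6 - 14·7 = 24 - 98 = -74
k: 14·(-11) - 7·6 = -154 - 42 = -196
e × f = (93, -74, -196)
d · (e × f) = (-11)·93 + 6·(-74) + (-13)·(-196) = -1023 - 444 + 2548 = 1081

1081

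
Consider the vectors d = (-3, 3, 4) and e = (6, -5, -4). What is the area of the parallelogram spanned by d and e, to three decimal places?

14.731

i: 3·(-4) - 4·(-5) = -12 - (-20) = 8
j: 4·6 - (-3)·(-4) = 24 - 12 = 12
k: (-3)·(-5) - 3·6 = 15 - 18 = -3
d × e = (8, 12, -3)
|d × e| = √(8² + 12² + (-3)²) = √217 ≈ 14.7309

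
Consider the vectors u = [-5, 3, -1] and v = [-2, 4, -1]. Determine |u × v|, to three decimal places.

14.353

i: 3·(-1) - (-1)·4 = -3 - (-4) = 1
j: (-1)·(-2) - (-5)·(-1) = 2 - 5 = -3
k: (-5)·4 - 3·(-2) = -20 - (-6) = -14
u × v = (1, -3, -14)
|u × v| = √(1² + (-3)² + (-14)²) = √206 ≈ 14.3527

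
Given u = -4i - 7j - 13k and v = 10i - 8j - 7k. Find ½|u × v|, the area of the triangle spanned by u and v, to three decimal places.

97.971

i: (-7)·(-7) - (-13)·(-8) = 49 - 104 = -55
j: (-13)·10 - (-4)·(-7) = -130 - 28 = -158
k: (-4)·(-8) - (-7)·10 = 32 - (-70) = 102
u × v = (-55, -158, 102)
|u × v| = √((-55)² + (-158)² + 102²) = √38393 ≈ 195.9413
area = ½ · 195.9413 ≈ 97.971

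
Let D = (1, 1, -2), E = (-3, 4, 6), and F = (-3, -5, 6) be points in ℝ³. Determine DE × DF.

(72, 0, 36)

DE = (-4, 3, 8)
DF = (-4, -6, 8)
i: 3·8 - 8·(-6) = 24 - (-48) = 72
j: 8·(-4) - (-4)·8 = -32 - (-32) = 0
k: (-4)·(-6) - 3·(-4) = 24 - (-12) = 36
DE × DF = (72, 0, 36)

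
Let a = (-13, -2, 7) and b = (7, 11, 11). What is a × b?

(-99, 192, -129)

i: (-2)·11 - 7·11 = -22 - 77 = -99
j: 7·7 - (-13)·11 = 49 - (-143) = 192
k: (-13)·11 - (-2)·7 = -143 - (-14) = -129
a × b = (-99, 192, -129)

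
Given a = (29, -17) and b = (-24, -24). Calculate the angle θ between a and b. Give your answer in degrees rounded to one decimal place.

104.6

a · b = 29·(-24) + (-17)·(-24) = -696 + 408 = -288
|a|² = 841 + 289 = 1130,  |a| = √1130 ≈ 33.615473
|b|² = 576 + 576 = 1152,  |b| = √1152 ≈ 33.941125
cos θ = -288 / (33.615473 · 33.941125) ≈ -0.25242
θ = arccos(-0.25242) ≈ 104.6°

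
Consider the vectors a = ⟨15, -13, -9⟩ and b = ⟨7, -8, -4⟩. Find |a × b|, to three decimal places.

35.355

i: (-13)·(-4) - (-9)·(-8) = 52 - 72 = -20
j: (-9)·7 - 15·(-4) = -63 - (-60) = -3
k: 15·(-8) - (-13)·7 = -120 - (-91) = -29
a × b = (-20, -3, -29)
|a × b| = √((-20)² + (-3)² + (-29)²) = √1250 ≈ 35.3553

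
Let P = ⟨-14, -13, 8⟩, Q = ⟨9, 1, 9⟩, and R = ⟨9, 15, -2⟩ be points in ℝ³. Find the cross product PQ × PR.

PQ = (23, 14, 1)
PR = (23, 28, -10)
i: 14·(-10) - 1·28 = -140 - 28 = -168
j: 1·23 - 23·(-10) = 23 - (-230) = 253
k: 23·28 - 14·23 = 644 - 322 = 322
PQ × PR = (-168, 253, 322)

(-168, 253, 322)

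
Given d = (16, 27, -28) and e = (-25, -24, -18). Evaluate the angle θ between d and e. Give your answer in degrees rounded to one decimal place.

d · e = 16·(-25) + 27·(-24) + (-28)·(-18) = -400 - 648 + 504 = -544
|d|² = 256 + 729 + 784 = 1769,  |d| = √1769 ≈ 42.059482
|e|² = 625 + 576 + 324 = 1525,  |e| = √1525 ≈ 39.051248
cos θ = -544 / (42.059482 · 39.051248) ≈ -0.33121
θ = arccos(-0.33121) ≈ 109.3°

109.3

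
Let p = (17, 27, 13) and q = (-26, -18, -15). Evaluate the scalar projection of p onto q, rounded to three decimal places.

-32.086

p · q = 17·(-26) + 27·(-18) + 13·(-15) = -442 - 486 - 195 = -1123
|q| = √(676 + 324 + 225) = √1225 ≈ 35.0000
comp_q p = -1123 / √1225 ≈ -32.086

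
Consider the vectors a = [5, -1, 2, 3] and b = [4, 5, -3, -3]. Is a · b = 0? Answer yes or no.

yes

a · b = 5·4 + (-1)·5 + 2·(-3) + 3·(-3) = 20 - 5 - 6 - 9 = 0
Zero, so the vectors are orthogonal.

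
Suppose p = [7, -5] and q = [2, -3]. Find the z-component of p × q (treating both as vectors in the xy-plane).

7·(-3) - (-5)·2 = -21 - (-10) = -11

-11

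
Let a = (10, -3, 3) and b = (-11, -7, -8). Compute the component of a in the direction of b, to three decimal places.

a · b = 10·(-11) + (-3)·(-7) + 3·(-8) = -110 + 21 - 24 = -113
|b| = √(121 + 49 + 64) = √234 ≈ 15.2971
comp_b a = -113 / √234 ≈ -7.387

-7.387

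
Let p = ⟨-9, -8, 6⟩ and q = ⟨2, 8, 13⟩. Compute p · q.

-4

p · q = (-9)·2 + (-8)·8 + 6·13 = -18 - 64 + 78 = -4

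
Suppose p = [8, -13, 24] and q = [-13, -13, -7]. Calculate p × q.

(403, -256, -273)

i: (-13)·(-7) - 24·(-13) = 91 - (-312) = 403
j: 24·(-13) - 8·(-7) = -312 - (-56) = -256
k: 8·(-13) - (-13)·(-13) = -104 - 169 = -273
p × q = (403, -256, -273)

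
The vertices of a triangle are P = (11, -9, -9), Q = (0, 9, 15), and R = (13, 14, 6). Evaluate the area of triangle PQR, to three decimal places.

228.262

PQ = (-11, 18, 24),  PR = (2, 23, 15)
i: 18·15 - 24·23 = 270 - 552 = -282
j: 24·2 - (-11)·15 = 48 - (-165) = 213
k: (-11)·23 - 18·2 = -253 - 36 = -289
PQ × PR = (-282, 213, -289)
|PQ × PR| = √208414 ≈ 456.5238
area = ½ · 456.5238 ≈ 228.262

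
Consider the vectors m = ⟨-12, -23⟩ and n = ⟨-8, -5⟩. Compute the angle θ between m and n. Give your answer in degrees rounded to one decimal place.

m · n = (-12)·(-8) + (-23)·(-5) = 96 + 115 = 211
|m|² = 144 + 529 = 673,  |m| = √673 ≈ 25.942244
|n|² = 64 + 25 = 89,  |n| = √89 ≈ 9.433981
cos θ = 211 / (25.942244 · 9.433981) ≈ 0.86214
θ = arccos(0.86214) ≈ 30.4°

30.4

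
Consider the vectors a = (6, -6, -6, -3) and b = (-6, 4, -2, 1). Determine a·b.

a · b = 6·(-6) + (-6)·4 + (-6)·(-2) + (-3)·1 = -36 - 24 + 12 - 3 = -51

-51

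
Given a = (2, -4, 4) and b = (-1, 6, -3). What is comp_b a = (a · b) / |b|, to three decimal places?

a · b = 2·(-1) + (-4)·6 + 4·(-3) = -2 - 24 - 12 = -38
|b| = √(1 + 36 + 9) = √46 ≈ 6.7823
comp_b a = -38 / √46 ≈ -5.603

-5.603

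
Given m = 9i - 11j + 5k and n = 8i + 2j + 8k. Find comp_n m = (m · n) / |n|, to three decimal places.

7.833

m · n = 9·8 + (-11)·2 + 5·8 = 72 - 22 + 40 = 90
|n| = √(64 + 4 + 64) = √132 ≈ 11.4891
comp_n m = 90 / √132 ≈ 7.833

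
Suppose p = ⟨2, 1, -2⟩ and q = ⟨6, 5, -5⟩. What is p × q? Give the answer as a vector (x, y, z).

(5, -2, 4)

i: 1·(-5) - (-2)·5 = -5 - (-10) = 5
j: (-2)·6 - 2·(-5) = -12 - (-10) = -2
k: 2·5 - 1·6 = 10 - 6 = 4
p × q = (5, -2, 4)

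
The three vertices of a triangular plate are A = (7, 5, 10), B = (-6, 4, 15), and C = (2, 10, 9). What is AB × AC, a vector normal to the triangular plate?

AB = (-13, -1, 5)
AC = (-5, 5, -1)
i: (-1)·(-1) - 5·5 = 1 - 25 = -24
j: 5·(-5) - (-13)·(-1) = -25 - 13 = -38
k: (-13)·5 - (-1)·(-5) = -65 - 5 = -70
AB × AC = (-24, -38, -70)

(-24, -38, -70)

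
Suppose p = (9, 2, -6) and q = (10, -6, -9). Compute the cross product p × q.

(-54, 21, -74)

i: 2·(-9) - (-6)·(-6) = -18 - 36 = -54
j: (-6)·10 - 9·(-9) = -60 - (-81) = 21
k: 9·(-6) - 2·10 = -54 - 20 = -74
p × q = (-54, 21, -74)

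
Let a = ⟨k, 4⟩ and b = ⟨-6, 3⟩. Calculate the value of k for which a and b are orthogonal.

2

a · b = k·(-6) + 4·3 = 12 - 6k
Set equal to 0: -6k = -12, so k = 2.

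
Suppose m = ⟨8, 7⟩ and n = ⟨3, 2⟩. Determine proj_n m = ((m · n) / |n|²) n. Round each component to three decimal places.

m · n = 8·3 + 7·2 = 24 + 14 = 38
|n|² = 9 + 4 = 13
proj_n m = (38/13) · (3, 2) ≈ (8.769, 5.846)

(8.769, 5.846)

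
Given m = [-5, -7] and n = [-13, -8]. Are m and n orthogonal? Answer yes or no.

m · n = (-5)·(-13) + (-7)·(-8) = 65 + 56 = 121
Nonzero, so the vectors are not orthogonal.

no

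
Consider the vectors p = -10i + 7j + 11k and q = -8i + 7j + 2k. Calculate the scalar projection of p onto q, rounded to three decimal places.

13.960

p · q = (-10)·(-8) + 7·7 + 11·2 = 80 + 49 + 22 = 151
|q| = √(64 + 49 + 4) = √117 ≈ 10.8167
comp_q p = 151 / √117 ≈ 13.960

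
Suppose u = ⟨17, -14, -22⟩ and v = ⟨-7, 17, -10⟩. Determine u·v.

-137

u · v = 17·(-7) + (-14)·17 + (-22)·(-10) = -119 - 238 + 220 = -137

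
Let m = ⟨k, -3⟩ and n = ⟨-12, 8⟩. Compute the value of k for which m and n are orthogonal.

-2

m · n = k·(-12) + (-3)·8 = -24 - 12k
Set equal to 0: -12k = 24, so k = -2.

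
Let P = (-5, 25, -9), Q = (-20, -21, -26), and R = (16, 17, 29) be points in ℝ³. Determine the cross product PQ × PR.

(-1884, 213, 1086)

PQ = (-15, -46, -17)
PR = (21, -8, 38)
i: (-46)·38 - (-17)·(-8) = -1748 - 136 = -1884
j: (-17)·21 - (-15)·38 = -357 - (-570) = 213
k: (-15)·(-8) - (-46)·21 = 120 - (-966) = 1086
PQ × PR = (-1884, 213, 1086)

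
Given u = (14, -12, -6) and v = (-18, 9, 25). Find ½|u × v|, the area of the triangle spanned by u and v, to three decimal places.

i: (-12)·25 - (-6)·9 = -300 - (-54) = -246
j: (-6)·(-18) - 14·25 = 108 - 350 = -242
k: 14·9 - (-12)·(-18) = 126 - 216 = -90
u × v = (-246, -242, -90)
|u × v| = √((-246)² + (-242)² + (-90)²) = √127180 ≈ 356.6231
area = ½ · 356.6231 ≈ 178.312

178.312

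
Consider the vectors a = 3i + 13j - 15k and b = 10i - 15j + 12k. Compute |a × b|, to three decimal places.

264.541

i: 13·12 - (-15)·(-15) = 156 - 225 = -69
j: (-15)·10 - 3·12 = -150 - 36 = -186
k: 3·(-15) - 13·10 = -45 - 130 = -175
a × b = (-69, -186, -175)
|a × b| = √((-69)² + (-186)² + (-175)²) = √69982 ≈ 264.5411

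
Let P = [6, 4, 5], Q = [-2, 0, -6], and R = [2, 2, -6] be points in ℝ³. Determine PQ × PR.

(22, -44, 0)

PQ = (-8, -4, -11)
PR = (-4, -2, -11)
i: (-4)·(-11) - (-11)·(-2) = 44 - 22 = 22
j: (-11)·(-4) - (-8)·(-11) = 44 - 88 = -44
k: (-8)·(-2) - (-4)·(-4) = 16 - 16 = 0
PQ × PR = (22, -44, 0)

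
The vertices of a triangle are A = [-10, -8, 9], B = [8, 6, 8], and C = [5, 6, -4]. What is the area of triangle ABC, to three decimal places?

139.597

AB = (18, 14, -1),  AC = (15, 14, -13)
i: 14·(-13) - (-1)·14 = -182 - (-14) = -168
j: (-1)·15 - 18·(-13) = -15 - (-234) = 219
k: 18·14 - 14·15 = 252 - 210 = 42
AB × AC = (-168, 219, 42)
|AB × AC| = √77949 ≈ 279.1935
area = ½ · 279.1935 ≈ 139.597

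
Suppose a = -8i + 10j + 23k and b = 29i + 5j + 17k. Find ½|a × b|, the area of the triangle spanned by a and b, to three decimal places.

i: 10·17 - 23·5 = 170 - 115 = 55
j: 23·29 - (-8)·17 = 667 - (-136) = 803
k: (-8)·5 - 10·29 = -40 - 290 = -330
a × b = (55, 803, -330)
|a × b| = √(55² + 803² + (-330)²) = √756734 ≈ 869.9046
area = ½ · 869.9046 ≈ 434.952

434.952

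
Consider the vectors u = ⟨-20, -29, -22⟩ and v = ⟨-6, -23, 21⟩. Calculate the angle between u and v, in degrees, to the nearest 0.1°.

75.7

u · v = (-20)·(-6) + (-29)·(-23) + (-22)·21 = 120 + 667 - 462 = 325
|u|² = 400 + 841 + 484 = 1725,  |u| = √1725 ≈ 41.533119
|v|² = 36 + 529 + 441 = 1006,  |v| = √1006 ≈ 31.717503
cos θ = 325 / (41.533119 · 31.717503) ≈ 0.24671
θ = arccos(0.24671) ≈ 75.7°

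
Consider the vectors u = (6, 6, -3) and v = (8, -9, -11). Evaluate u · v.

27

u · v = 6·8 + 6·(-9) + (-3)·(-11) = 48 - 54 + 33 = 27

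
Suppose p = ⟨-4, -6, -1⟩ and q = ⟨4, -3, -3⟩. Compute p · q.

5

p · q = (-4)·4 + (-6)·(-3) + (-1)·(-3) = -16 + 18 + 3 = 5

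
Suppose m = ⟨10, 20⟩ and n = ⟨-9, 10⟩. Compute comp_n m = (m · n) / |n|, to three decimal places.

8.176

m · n = 10·(-9) + 20·10 = -90 + 200 = 110
|n| = √(81 + 100) = √181 ≈ 13.4536
comp_n m = 110 / √181 ≈ 8.176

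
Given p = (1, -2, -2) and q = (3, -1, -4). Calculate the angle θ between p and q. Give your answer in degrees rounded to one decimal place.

p · q = 1·3 + (-2)·(-1) + (-2)·(-4) = 3 + 2 + 8 = 13
|p|² = 1 + 4 + 4 = 9,  |p| = √9 ≈ 3.000000
|q|² = 9 + 1 + 16 = 26,  |q| = √26 ≈ 5.099020
cos θ = 13 / (3.000000 · 5.099020) ≈ 0.84984
θ = arccos(0.84984) ≈ 31.8°

31.8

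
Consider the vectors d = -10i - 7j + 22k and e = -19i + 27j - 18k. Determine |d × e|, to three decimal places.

859.673

i: (-7)·(-18) - 22·27 = 126 - 594 = -468
j: 22·(-19) - (-10)·(-18) = -418 - 180 = -598
k: (-10)·27 - (-7)·(-19) = -270 - 133 = -403
d × e = (-468, -598, -403)
|d × e| = √((-468)² + (-598)² + (-403)²) = √739037 ≈ 859.6726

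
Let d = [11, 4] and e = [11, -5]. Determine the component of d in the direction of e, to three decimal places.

8.359

d · e = 11·11 + 4·(-5) = 121 - 20 = 101
|e| = √(121 + 25) = √146 ≈ 12.0830
comp_e d = 101 / √146 ≈ 8.359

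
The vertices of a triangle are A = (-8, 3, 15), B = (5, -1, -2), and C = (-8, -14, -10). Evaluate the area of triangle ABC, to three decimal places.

AB = (13, -4, -17),  AC = (0, -17, -25)
i: (-4)·(-25) - (-17)·(-17) = 100 - 289 = -189
j: (-17)·0 - 13·(-25) = 0 - (-325) = 325
k: 13·(-17) - (-4)·0 = -221 - 0 = -221
AB × AC = (-189, 325, -221)
|AB × AC| = √190187 ≈ 436.1043
area = ½ · 436.1043 ≈ 218.052

218.052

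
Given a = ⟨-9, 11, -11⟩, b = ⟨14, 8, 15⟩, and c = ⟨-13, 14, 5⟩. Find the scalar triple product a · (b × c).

-4685

b × c:
i: 8·5 - 15·14 = 40 - 210 = -170
j: 15·(-13) - 14·5 = -195 - 70 = -265
k: 14·14 - 8·(-13) = 196 - (-104) = 300
b × c = (-170, -265, 300)
a · (b × c) = (-9)·(-170) + 11·(-265) + (-11)·300 = 1530 - 2915 - 3300 = -4685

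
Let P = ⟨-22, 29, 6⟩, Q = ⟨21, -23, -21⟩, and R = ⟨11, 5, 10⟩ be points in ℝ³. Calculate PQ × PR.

PQ = (43, -52, -27)
PR = (33, -24, 4)
i: (-52)·4 - (-27)·(-24) = -208 - 648 = -856
j: (-27)·33 - 43·4 = -891 - 172 = -1063
k: 43·(-24) - (-52)·33 = -1032 - (-1716) = 684
PQ × PR = (-856, -1063, 684)

(-856, -1063, 684)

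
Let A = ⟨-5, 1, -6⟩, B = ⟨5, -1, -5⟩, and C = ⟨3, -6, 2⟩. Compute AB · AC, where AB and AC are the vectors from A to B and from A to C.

AB = B − A = (10, -2, 1)
AC = C − A = (8, -7, 8)
AB · AC = 10·8 + (-2)·(-7) + 1·8 = 80 + 14 + 8 = 102

102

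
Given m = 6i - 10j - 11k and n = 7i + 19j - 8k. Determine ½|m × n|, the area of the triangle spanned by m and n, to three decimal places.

i: (-10)·(-8) - (-11)·19 = 80 - (-209) = 289
j: (-11)·7 - 6·(-8) = -77 - (-48) = -29
k: 6·19 - (-10)·7 = 114 - (-70) = 184
m × n = (289, -29, 184)
|m × n| = √(289² + (-29)² + 184²) = √118218 ≈ 343.8284
area = ½ · 343.8284 ≈ 171.914

171.914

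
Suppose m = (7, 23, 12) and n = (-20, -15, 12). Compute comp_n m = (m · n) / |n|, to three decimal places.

m · n = 7·(-20) + 23·(-15) + 12·12 = -140 - 345 + 144 = -341
|n| = √(400 + 225 + 144) = √769 ≈ 27.7308
comp_n m = -341 / √769 ≈ -12.297

-12.297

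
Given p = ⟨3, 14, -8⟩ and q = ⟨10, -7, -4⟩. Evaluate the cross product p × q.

(-112, -68, -161)

i: 14·(-4) - (-8)·(-7) = -56 - 56 = -112
j: (-8)·10 - 3·(-4) = -80 - (-12) = -68
k: 3·(-7) - 14·10 = -21 - 140 = -161
p × q = (-112, -68, -161)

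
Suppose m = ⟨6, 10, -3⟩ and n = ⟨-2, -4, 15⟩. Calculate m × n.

(138, -84, -4)

i: 10·15 - (-3)·(-4) = 150 - 12 = 138
j: (-3)·(-2) - 6·15 = 6 - 90 = -84
k: 6·(-4) - 10·(-2) = -24 - (-20) = -4
m × n = (138, -84, -4)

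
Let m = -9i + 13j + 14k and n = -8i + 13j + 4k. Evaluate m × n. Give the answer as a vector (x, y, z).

(-130, -76, -13)

i: 13·4 - 14·13 = 52 - 182 = -130
j: 14·(-8) - (-9)·4 = -112 - (-36) = -76
k: (-9)·13 - 13·(-8) = -117 - (-104) = -13
m × n = (-130, -76, -13)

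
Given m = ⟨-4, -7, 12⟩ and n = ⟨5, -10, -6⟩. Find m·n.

m · n = (-4)·5 + (-7)·(-10) + 12·(-6) = -20 + 70 - 72 = -22

-22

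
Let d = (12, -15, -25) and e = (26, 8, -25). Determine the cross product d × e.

i: (-15)·(-25) - (-25)·8 = 375 - (-200) = 575
j: (-25)·26 - 12·(-25) = -650 - (-300) = -350
k: 12·8 - (-15)·26 = 96 - (-390) = 486
d × e = (575, -350, 486)

(575, -350, 486)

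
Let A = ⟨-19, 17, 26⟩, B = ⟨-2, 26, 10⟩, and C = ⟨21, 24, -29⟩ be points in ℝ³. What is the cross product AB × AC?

AB = (17, 9, -16)
AC = (40, 7, -55)
i: 9·(-55) - (-16)·7 = -495 - (-112) = -383
j: (-16)·40 - 17·(-55) = -640 - (-935) = 295
k: 17·7 - 9·40 = 119 - 360 = -241
AB × AC = (-383, 295, -241)

(-383, 295, -241)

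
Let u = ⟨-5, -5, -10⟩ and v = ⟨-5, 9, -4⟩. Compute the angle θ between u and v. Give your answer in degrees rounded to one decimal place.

81.5

u · v = (-5)·(-5) + (-5)·9 + (-10)·(-4) = 25 - 45 + 40 = 20
|u|² = 25 + 25 + 100 = 150,  |u| = √150 ≈ 12.247449
|v|² = 25 + 81 + 16 = 122,  |v| = √122 ≈ 11.045361
cos θ = 20 / (12.247449 · 11.045361) ≈ 0.14784
θ = arccos(0.14784) ≈ 81.5°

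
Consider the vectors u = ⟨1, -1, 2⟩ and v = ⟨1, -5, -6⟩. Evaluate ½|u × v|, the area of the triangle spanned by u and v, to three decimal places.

i: (-1)·(-6) - 2·(-5) = 6 - (-10) = 16
j: 2·1 - 1·(-6) = 2 - (-6) = 8
k: 1·(-5) - (-1)·1 = -5 - (-1) = -4
u × v = (16, 8, -4)
|u × v| = √(16² + 8² + (-4)²) = √336 ≈ 18.3303
area = ½ · 18.3303 ≈ 9.165

9.165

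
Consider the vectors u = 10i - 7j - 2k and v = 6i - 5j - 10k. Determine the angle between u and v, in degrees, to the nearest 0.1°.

u · v = 10·6 + (-7)·(-5) + (-2)·(-10) = 60 + 35 + 20 = 115
|u|² = 100 + 49 + 4 = 153,  |u| = √153 ≈ 12.369317
|v|² = 36 + 25 + 100 = 161,  |v| = √161 ≈ 12.688578
cos θ = 115 / (12.369317 · 12.688578) ≈ 0.73272
θ = arccos(0.73272) ≈ 42.9°

42.9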